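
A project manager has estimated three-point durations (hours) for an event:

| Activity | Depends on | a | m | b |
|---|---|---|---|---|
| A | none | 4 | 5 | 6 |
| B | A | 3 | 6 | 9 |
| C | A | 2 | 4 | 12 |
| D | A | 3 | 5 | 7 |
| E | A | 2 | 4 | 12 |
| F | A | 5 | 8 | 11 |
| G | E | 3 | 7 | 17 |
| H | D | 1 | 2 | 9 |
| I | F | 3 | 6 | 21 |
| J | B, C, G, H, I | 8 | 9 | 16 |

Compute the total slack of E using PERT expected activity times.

te_A = (4 + 4·5 + 6)/6 = 30/6 = 5
te_B = (3 + 4·6 + 9)/6 = 36/6 = 6
te_C = (2 + 4·4 + 12)/6 = 30/6 = 5
te_D = (3 + 4·5 + 7)/6 = 30/6 = 5
te_E = (2 + 4·4 + 12)/6 = 30/6 = 5
te_F = (5 + 4·8 + 11)/6 = 48/6 = 8
te_G = (3 + 4·7 + 17)/6 = 48/6 = 8
te_H = (1 + 4·2 + 9)/6 = 18/6 = 3
te_I = (3 + 4·6 + 21)/6 = 48/6 = 8
te_J = (8 + 4·9 + 16)/6 = 60/6 = 10

Forward pass:
ES_A = 0; EF_A = 5
ES_B = 5; EF_B = 5+6 = 11
ES_C = 5; EF_C = 5+5 = 10
ES_D = 5; EF_D = 5+5 = 10
ES_E = 5; EF_E = 5+5 = 10
ES_F = 5; EF_F = 5+8 = 13
ES_G = 10; EF_G = 10+8 = 18
ES_H = 10; EF_H = 10+3 = 13
ES_I = 13; EF_I = 13+8 = 21
ES_J = max(EF_B=11, EF_C=10, EF_G=18, EF_H=13, EF_I=21) = 21; EF_J = 21+10 = 31
Expected project duration μ = 31 hours. Critical path: A → F → I → J.

Backward pass:
LF_J = 31; LS_J = 31−10 = 21
LF_I = LS_J = 21; LS_I = 21−8 = 13
LF_H = LS_J = 21; LS_H = 21−3 = 18
LF_G = LS_J = 21; LS_G = 21−8 = 13
LF_F = LS_I = 13; LS_F = 13−8 = 5
LF_E = LS_G = 13; LS_E = 13−5 = 8
LF_D = LS_H = 18; LS_D = 18−5 = 13
LF_C = LS_J = 21; LS_C = 21−5 = 16
LF_B = LS_J = 21; LS_B = 21−6 = 15
LF_A = min(LS_B=15, LS_C=16, LS_D=13, LS_E=8, LS_F=5) = 5; LS_A = 5−5 = 0
Slack_E = LS_E − ES_E = 8 − 5 = 3

3 hours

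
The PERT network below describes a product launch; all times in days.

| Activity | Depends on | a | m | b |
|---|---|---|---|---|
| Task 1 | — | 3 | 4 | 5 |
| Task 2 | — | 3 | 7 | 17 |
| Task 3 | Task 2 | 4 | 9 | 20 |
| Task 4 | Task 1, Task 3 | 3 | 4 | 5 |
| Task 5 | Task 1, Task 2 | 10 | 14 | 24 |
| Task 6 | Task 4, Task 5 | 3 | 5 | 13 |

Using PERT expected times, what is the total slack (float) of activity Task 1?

4 days

te_Task 1 = (3 + 4·4 + 5)/6 = 24/6 = 4
te_Task 2 = (3 + 4·7 + 17)/6 = 48/6 = 8
te_Task 3 = (4 + 4·9 + 20)/6 = 60/6 = 10
te_Task 4 = (3 + 4·4 + 5)/6 = 24/6 = 4
te_Task 5 = (10 + 4·14 + 24)/6 = 90/6 = 15
te_Task 6 = (3 + 4·5 + 13)/6 = 36/6 = 6

Forward pass:
ES_Task 1 = 0; EF_Task 1 = 4
ES_Task 2 = 0; EF_Task 2 = 8
ES_Task 3 = 8; EF_Task 3 = 8+10 = 18
ES_Task 4 = max(EF_Task 1=4, EF_Task 3=18) = 18; EF_Task 4 = 18+4 = 22
ES_Task 5 = max(EF_Task 1=4, EF_Task 2=8) = 8; EF_Task 5 = 8+15 = 23
ES_Task 6 = max(EF_Task 4=22, EF_Task 5=23) = 23; EF_Task 6 = 23+6 = 29
Expected project duration μ = 29 days. Critical path: Task 2 → Task 5 → Task 6.

Backward pass:
LF_Task 6 = 29; LS_Task 6 = 29−6 = 23
LF_Task 5 = LS_Task 6 = 23; LS_Task 5 = 23−15 = 8
LF_Task 4 = LS_Task 6 = 23; LS_Task 4 = 23−4 = 19
LF_Task 3 = LS_Task 4 = 19; LS_Task 3 = 19−10 = 9
LF_Task 2 = min(LS_Task 3=9, LS_Task 5=8) = 8; LS_Task 2 = 8−8 = 0
LF_Task 1 = min(LS_Task 4=19, LS_Task 5=8) = 8; LS_Task 1 = 8−4 = 4
Slack_Task 1 = LS_Task 1 − ES_Task 1 = 4 − 0 = 4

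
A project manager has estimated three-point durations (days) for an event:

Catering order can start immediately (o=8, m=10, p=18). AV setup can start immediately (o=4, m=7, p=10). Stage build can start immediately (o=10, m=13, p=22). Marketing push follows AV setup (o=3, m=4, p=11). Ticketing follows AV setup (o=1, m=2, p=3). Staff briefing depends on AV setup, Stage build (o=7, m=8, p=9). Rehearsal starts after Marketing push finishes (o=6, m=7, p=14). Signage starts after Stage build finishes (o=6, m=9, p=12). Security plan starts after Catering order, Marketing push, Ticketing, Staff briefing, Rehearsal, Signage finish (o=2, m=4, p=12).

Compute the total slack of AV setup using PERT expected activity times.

te_Catering order = (8 + 4·10 + 18)/6 = 66/6 = 11
te_AV setup = (4 + 4·7 + 10)/6 = 42/6 = 7
te_Stage build = (10 + 4·13 + 22)/6 = 84/6 = 14
te_Marketing push = (3 + 4·4 + 11)/6 = 30/6 = 5
te_Ticketing = (1 + 4·2 + 3)/6 = 12/6 = 2
te_Staff briefing = (7 + 4·8 + 9)/6 = 48/6 = 8
te_Rehearsal = (6 + 4·7 + 14)/6 = 48/6 = 8
te_Signage = (6 + 4·9 + 12)/6 = 54/6 = 9
te_Security plan = (2 + 4·4 + 12)/6 = 30/6 = 5

Forward pass:
ES_Catering order = 0; EF_Catering order = 11
ES_AV setup = 0; EF_AV setup = 7
ES_Stage build = 0; EF_Stage build = 14
ES_Marketing push = 7; EF_Marketing push = 7+5 = 12
ES_Ticketing = 7; EF_Ticketing = 7+2 = 9
ES_Staff briefing = max(EF_AV setup=7, EF_Stage build=14) = 14; EF_Staff briefing = 14+8 = 22
ES_Rehearsal = 12; EF_Rehearsal = 12+8 = 20
ES_Signage = 14; EF_Signage = 14+9 = 23
ES_Security plan = max(EF_Catering order=11, EF_Marketing push=12, EF_Ticketing=9, EF_Staff briefing=22, EF_Rehearsal=20, EF_Signage=23) = 23; EF_Security plan = 23+5 = 28
Expected project duration μ = 28 days. Critical path: Stage build → Signage → Security plan.

Backward pass:
LF_Security plan = 28; LS_Security plan = 28−5 = 23
LF_Signage = LS_Security plan = 23; LS_Signage = 23−9 = 14
LF_Rehearsal = LS_Security plan = 23; LS_Rehearsal = 23−8 = 15
LF_Staff briefing = LS_Security plan = 23; LS_Staff briefing = 23−8 = 15
LF_Ticketing = LS_Security plan = 23; LS_Ticketing = 23−2 = 21
LF_Marketing push = min(LS_Rehearsal=15, LS_Security plan=23) = 15; LS_Marketing push = 15−5 = 10
LF_Stage build = min(LS_Staff briefing=15, LS_Signage=14) = 14; LS_Stage build = 14−14 = 0
LF_AV setup = min(LS_Marketing push=10, LS_Ticketing=21, LS_Staff briefing=15) = 10; LS_AV setup = 10−7 = 3
LF_Catering order = LS_Security plan = 23; LS_Catering order = 23−11 = 12
Slack_AV setup = LS_AV setup − ES_AV setup = 3 − 0 = 3

3 days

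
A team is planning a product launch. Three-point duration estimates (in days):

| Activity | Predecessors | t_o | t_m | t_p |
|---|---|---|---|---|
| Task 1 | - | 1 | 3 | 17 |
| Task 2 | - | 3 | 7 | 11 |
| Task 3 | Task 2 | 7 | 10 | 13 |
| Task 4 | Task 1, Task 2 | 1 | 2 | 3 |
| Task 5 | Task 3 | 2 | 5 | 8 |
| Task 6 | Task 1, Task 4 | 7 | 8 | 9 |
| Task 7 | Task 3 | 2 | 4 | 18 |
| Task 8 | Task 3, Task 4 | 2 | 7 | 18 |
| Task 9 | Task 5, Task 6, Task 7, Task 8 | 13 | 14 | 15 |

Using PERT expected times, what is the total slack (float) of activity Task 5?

te_Task 1 = (1 + 4·3 + 17)/6 = 30/6 = 5
te_Task 2 = (3 + 4·7 + 11)/6 = 42/6 = 7
te_Task 3 = (7 + 4·10 + 13)/6 = 60/6 = 10
te_Task 4 = (1 + 4·2 + 3)/6 = 12/6 = 2
te_Task 5 = (2 + 4·5 + 8)/6 = 30/6 = 5
te_Task 6 = (7 + 4·8 + 9)/6 = 48/6 = 8
te_Task 7 = (2 + 4·4 + 18)/6 = 36/6 = 6
te_Task 8 = (2 + 4·7 + 18)/6 = 48/6 = 8
te_Task 9 = (13 + 4·14 + 15)/6 = 84/6 = 14

Forward pass:
ES_Task 1 = 0; EF_Task 1 = 5
ES_Task 2 = 0; EF_Task 2 = 7
ES_Task 3 = 7; EF_Task 3 = 7+10 = 17
ES_Task 4 = max(EF_Task 1=5, EF_Task 2=7) = 7; EF_Task 4 = 7+2 = 9
ES_Task 5 = 17; EF_Task 5 = 17+5 = 22
ES_Task 6 = max(EF_Task 1=5, EF_Task 4=9) = 9; EF_Task 6 = 9+8 = 17
ES_Task 7 = 17; EF_Task 7 = 17+6 = 23
ES_Task 8 = max(EF_Task 3=17, EF_Task 4=9) = 17; EF_Task 8 = 17+8 = 25
ES_Task 9 = max(EF_Task 5=22, EF_Task 6=17, EF_Task 7=23, EF_Task 8=25) = 25; EF_Task 9 = 25+14 = 39
Expected project duration μ = 39 days. Critical path: Task 2 → Task 3 → Task 8 → Task 9.

Backward pass:
LF_Task 9 = 39; LS_Task 9 = 39−14 = 25
LF_Task 8 = LS_Task 9 = 25; LS_Task 8 = 25−8 = 17
LF_Task 7 = LS_Task 9 = 25; LS_Task 7 = 25−6 = 19
LF_Task 6 = LS_Task 9 = 25; LS_Task 6 = 25−8 = 17
LF_Task 5 = LS_Task 9 = 25; LS_Task 5 = 25−5 = 20
LF_Task 4 = min(LS_Task 6=17, LS_Task 8=17) = 17; LS_Task 4 = 17−2 = 15
LF_Task 3 = min(LS_Task 5=20, LS_Task 7=19, LS_Task 8=17) = 17; LS_Task 3 = 17−10 = 7
LF_Task 2 = min(LS_Task 3=7, LS_Task 4=15) = 7; LS_Task 2 = 7−7 = 0
LF_Task 1 = min(LS_Task 4=15, LS_Task 6=17) = 15; LS_Task 1 = 15−5 = 10
Slack_Task 5 = LS_Task 5 − ES_Task 5 = 20 − 17 = 3

3 days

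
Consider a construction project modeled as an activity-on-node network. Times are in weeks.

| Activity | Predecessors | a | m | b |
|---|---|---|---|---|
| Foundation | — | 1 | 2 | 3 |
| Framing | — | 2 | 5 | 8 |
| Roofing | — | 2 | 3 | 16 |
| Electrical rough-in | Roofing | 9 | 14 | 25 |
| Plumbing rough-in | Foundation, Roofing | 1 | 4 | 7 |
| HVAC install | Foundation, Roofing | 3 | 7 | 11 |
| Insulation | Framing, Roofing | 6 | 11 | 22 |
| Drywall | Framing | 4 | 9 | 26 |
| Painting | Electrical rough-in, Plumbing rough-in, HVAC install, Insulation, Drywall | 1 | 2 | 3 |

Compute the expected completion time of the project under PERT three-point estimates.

te_Foundation = (1 + 4·2 + 3)/6 = 12/6 = 2
te_Framing = (2 + 4·5 + 8)/6 = 30/6 = 5
te_Roofing = (2 + 4·3 + 16)/6 = 30/6 = 5
te_Electrical rough-in = (9 + 4·14 + 25)/6 = 90/6 = 15
te_Plumbing rough-in = (1 + 4·4 + 7)/6 = 24/6 = 4
te_HVAC install = (3 + 4·7 + 11)/6 = 42/6 = 7
te_Insulation = (6 + 4·11 + 22)/6 = 72/6 = 12
te_Drywall = (4 + 4·9 + 26)/6 = 66/6 = 11
te_Painting = (1 + 4·2 + 3)/6 = 12/6 = 2

Forward pass:
ES_Foundation = 0; EF_Foundation = 2
ES_Framing = 0; EF_Framing = 5
ES_Roofing = 0; EF_Roofing = 5
ES_Electrical rough-in = 5; EF_Electrical rough-in = 5+15 = 20
ES_Plumbing rough-in = max(EF_Foundation=2, EF_Roofing=5) = 5; EF_Plumbing rough-in = 5+4 = 9
ES_HVAC install = max(EF_Foundation=2, EF_Roofing=5) = 5; EF_HVAC install = 5+7 = 12
ES_Insulation = max(EF_Framing=5, EF_Roofing=5) = 5; EF_Insulation = 5+12 = 17
ES_Drywall = 5; EF_Drywall = 5+11 = 16
ES_Painting = max(EF_Electrical rough-in=20, EF_Plumbing rough-in=9, EF_HVAC install=12, EF_Insulation=17, EF_Drywall=16) = 20; EF_Painting = 20+2 = 22
Expected project duration μ = 22 weeks. Critical path: Roofing → Electrical rough-in → Painting.

22 weeks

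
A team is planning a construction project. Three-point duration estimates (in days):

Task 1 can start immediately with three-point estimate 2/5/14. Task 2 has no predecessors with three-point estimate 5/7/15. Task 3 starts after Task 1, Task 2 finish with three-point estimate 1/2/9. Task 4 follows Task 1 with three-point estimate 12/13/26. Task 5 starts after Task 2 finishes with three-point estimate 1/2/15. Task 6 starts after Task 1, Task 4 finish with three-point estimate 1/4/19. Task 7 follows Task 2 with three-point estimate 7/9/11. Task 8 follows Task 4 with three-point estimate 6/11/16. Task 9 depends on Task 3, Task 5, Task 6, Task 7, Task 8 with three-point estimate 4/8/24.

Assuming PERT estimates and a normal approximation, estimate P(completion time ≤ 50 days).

te_Task 1 = (2 + 4·5 + 14)/6 = 36/6 = 6; σ²_Task 1 = ((14−2)/6)² = 4.000
te_Task 2 = (5 + 4·7 + 15)/6 = 48/6 = 8; σ²_Task 2 = ((15−5)/6)² = 2.778
te_Task 3 = (1 + 4·2 + 9)/6 = 18/6 = 3; σ²_Task 3 = ((9−1)/6)² = 1.778
te_Task 4 = (12 + 4·13 + 26)/6 = 90/6 = 15; σ²_Task 4 = ((26−12)/6)² = 5.444
te_Task 5 = (1 + 4·2 + 15)/6 = 24/6 = 4; σ²_Task 5 = ((15−1)/6)² = 5.444
te_Task 6 = (1 + 4·4 + 19)/6 = 36/6 = 6; σ²_Task 6 = ((19−1)/6)² = 9.000
te_Task 7 = (7 + 4·9 + 11)/6 = 54/6 = 9; σ²_Task 7 = ((11−7)/6)² = 0.444
te_Task 8 = (6 + 4·11 + 16)/6 = 66/6 = 11; σ²_Task 8 = ((16−6)/6)² = 2.778
te_Task 9 = (4 + 4·8 + 24)/6 = 60/6 = 10; σ²_Task 9 = ((24−4)/6)² = 11.111

Forward pass:
ES_Task 1 = 0; EF_Task 1 = 6
ES_Task 2 = 0; EF_Task 2 = 8
ES_Task 3 = max(EF_Task 1=6, EF_Task 2=8) = 8; EF_Task 3 = 8+3 = 11
ES_Task 4 = 6; EF_Task 4 = 6+15 = 21
ES_Task 5 = 8; EF_Task 5 = 8+4 = 12
ES_Task 6 = max(EF_Task 1=6, EF_Task 4=21) = 21; EF_Task 6 = 21+6 = 27
ES_Task 7 = 8; EF_Task 7 = 8+9 = 17
ES_Task 8 = 21; EF_Task 8 = 21+11 = 32
ES_Task 9 = max(EF_Task 3=11, EF_Task 5=12, EF_Task 6=27, EF_Task 7=17, EF_Task 8=32) = 32; EF_Task 9 = 32+10 = 42
Expected project duration μ = 42 days. Critical path: Task 1 → Task 4 → Task 8 → Task 9.

Variance along critical path = 4.000 + 5.444 + 2.778 + 11.111 = 23.333; σ = √23.333 = 4.830 days.
Z = (50 − 42) / 4.830 = 1.656
P(T ≤ 50) = Φ(1.656) ≈ 0.951

0.951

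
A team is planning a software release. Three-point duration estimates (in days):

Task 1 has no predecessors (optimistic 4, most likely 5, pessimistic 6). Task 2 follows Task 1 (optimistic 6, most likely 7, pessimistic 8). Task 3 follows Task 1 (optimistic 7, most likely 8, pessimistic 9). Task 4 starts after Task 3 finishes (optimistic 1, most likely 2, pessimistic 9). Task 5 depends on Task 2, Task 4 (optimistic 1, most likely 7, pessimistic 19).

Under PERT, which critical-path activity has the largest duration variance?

Task 5

te_Task 1 = (4 + 4·5 + 6)/6 = 30/6 = 5; σ²_Task 1 = ((6−4)/6)² = 0.111
te_Task 2 = (6 + 4·7 + 8)/6 = 42/6 = 7; σ²_Task 2 = ((8−6)/6)² = 0.111
te_Task 3 = (7 + 4·8 + 9)/6 = 48/6 = 8; σ²_Task 3 = ((9−7)/6)² = 0.111
te_Task 4 = (1 + 4·2 + 9)/6 = 18/6 = 3; σ²_Task 4 = ((9−1)/6)² = 1.778
te_Task 5 = (1 + 4·7 + 19)/6 = 48/6 = 8; σ²_Task 5 = ((19−1)/6)² = 9.000

Forward pass:
ES_Task 1 = 0; EF_Task 1 = 5
ES_Task 2 = 5; EF_Task 2 = 5+7 = 12
ES_Task 3 = 5; EF_Task 3 = 5+8 = 13
ES_Task 4 = 13; EF_Task 4 = 13+3 = 16
ES_Task 5 = max(EF_Task 2=12, EF_Task 4=16) = 16; EF_Task 5 = 16+8 = 24
Expected project duration μ = 24 days. Critical path: Task 1 → Task 3 → Task 4 → Task 5.

Variances on critical path: σ²_Task 1=0.111, σ²_Task 3=0.111, σ²_Task 4=1.778, σ²_Task 5=9.000.
Largest is σ²_Task 5 = 9.000.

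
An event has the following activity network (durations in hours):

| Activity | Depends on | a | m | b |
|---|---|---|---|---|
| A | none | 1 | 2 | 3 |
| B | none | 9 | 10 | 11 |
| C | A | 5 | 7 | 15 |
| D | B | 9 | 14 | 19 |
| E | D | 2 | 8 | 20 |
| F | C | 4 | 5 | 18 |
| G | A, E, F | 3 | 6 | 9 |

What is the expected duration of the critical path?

39 hours

te_A = (1 + 4·2 + 3)/6 = 12/6 = 2
te_B = (9 + 4·10 + 11)/6 = 60/6 = 10
te_C = (5 + 4·7 + 15)/6 = 48/6 = 8
te_D = (9 + 4·14 + 19)/6 = 84/6 = 14
te_E = (2 + 4·8 + 20)/6 = 54/6 = 9
te_F = (4 + 4·5 + 18)/6 = 42/6 = 7
te_G = (3 + 4·6 + 9)/6 = 36/6 = 6

Forward pass:
ES_A = 0; EF_A = 2
ES_B = 0; EF_B = 10
ES_C = 2; EF_C = 2+8 = 10
ES_D = 10; EF_D = 10+14 = 24
ES_E = 24; EF_E = 24+9 = 33
ES_F = 10; EF_F = 10+7 = 17
ES_G = max(EF_A=2, EF_E=33, EF_F=17) = 33; EF_G = 33+6 = 39
Expected project duration μ = 39 hours. Critical path: B → D → E → G.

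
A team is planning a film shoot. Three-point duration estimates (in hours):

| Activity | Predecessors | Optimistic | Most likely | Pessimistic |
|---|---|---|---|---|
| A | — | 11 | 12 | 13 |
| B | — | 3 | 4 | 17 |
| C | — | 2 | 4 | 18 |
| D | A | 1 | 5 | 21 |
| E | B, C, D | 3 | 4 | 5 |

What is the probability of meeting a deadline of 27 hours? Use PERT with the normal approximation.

te_A = (11 + 4·12 + 13)/6 = 72/6 = 12; σ²_A = ((13−11)/6)² = 0.111
te_B = (3 + 4·4 + 17)/6 = 36/6 = 6; σ²_B = ((17−3)/6)² = 5.444
te_C = (2 + 4·4 + 18)/6 = 36/6 = 6; σ²_C = ((18−2)/6)² = 7.111
te_D = (1 + 4·5 + 21)/6 = 42/6 = 7; σ²_D = ((21−1)/6)² = 11.111
te_E = (3 + 4·4 + 5)/6 = 24/6 = 4; σ²_E = ((5−3)/6)² = 0.111

Forward pass:
ES_A = 0; EF_A = 12
ES_B = 0; EF_B = 6
ES_C = 0; EF_C = 6
ES_D = 12; EF_D = 12+7 = 19
ES_E = max(EF_B=6, EF_C=6, EF_D=19) = 19; EF_E = 19+4 = 23
Expected project duration μ = 23 hours. Critical path: A → D → E.

Variance along critical path = 0.111 + 11.111 + 0.111 = 11.333; σ = √11.333 = 3.367 hours.
Z = (27 − 23) / 3.367 = 1.188
P(T ≤ 27) = Φ(1.188) ≈ 0.883

0.883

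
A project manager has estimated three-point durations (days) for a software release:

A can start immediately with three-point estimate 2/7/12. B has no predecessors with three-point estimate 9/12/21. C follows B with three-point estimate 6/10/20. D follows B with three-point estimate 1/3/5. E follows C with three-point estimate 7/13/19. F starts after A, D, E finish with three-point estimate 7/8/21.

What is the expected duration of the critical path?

te_A = (2 + 4·7 + 12)/6 = 42/6 = 7
te_B = (9 + 4·12 + 21)/6 = 78/6 = 13
te_C = (6 + 4·10 + 20)/6 = 66/6 = 11
te_D = (1 + 4·3 + 5)/6 = 18/6 = 3
te_E = (7 + 4·13 + 19)/6 = 78/6 = 13
te_F = (7 + 4·8 + 21)/6 = 60/6 = 10

Forward pass:
ES_A = 0; EF_A = 7
ES_B = 0; EF_B = 13
ES_C = 13; EF_C = 13+11 = 24
ES_D = 13; EF_D = 13+3 = 16
ES_E = 24; EF_E = 24+13 = 37
ES_F = max(EF_A=7, EF_D=16, EF_E=37) = 37; EF_F = 37+10 = 47
Expected project duration μ = 47 days. Critical path: B → C → E → F.

47 days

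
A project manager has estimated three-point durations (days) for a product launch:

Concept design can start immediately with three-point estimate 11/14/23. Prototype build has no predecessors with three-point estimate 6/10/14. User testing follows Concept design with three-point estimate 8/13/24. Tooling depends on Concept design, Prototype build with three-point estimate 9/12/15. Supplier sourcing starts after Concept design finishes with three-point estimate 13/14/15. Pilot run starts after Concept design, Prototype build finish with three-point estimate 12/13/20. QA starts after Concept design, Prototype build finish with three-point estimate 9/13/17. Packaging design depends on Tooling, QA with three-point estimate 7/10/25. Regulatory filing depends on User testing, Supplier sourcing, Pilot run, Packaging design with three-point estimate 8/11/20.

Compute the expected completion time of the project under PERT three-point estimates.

te_Concept design = (11 + 4·14 + 23)/6 = 90/6 = 15
te_Prototype build = (6 + 4·10 + 14)/6 = 60/6 = 10
te_User testing = (8 + 4·13 + 24)/6 = 84/6 = 14
te_Tooling = (9 + 4·12 + 15)/6 = 72/6 = 12
te_Supplier sourcing = (13 + 4·14 + 15)/6 = 84/6 = 14
te_Pilot run = (12 + 4·13 + 20)/6 = 84/6 = 14
te_QA = (9 + 4·13 + 17)/6 = 78/6 = 13
te_Packaging design = (7 + 4·10 + 25)/6 = 72/6 = 12
te_Regulatory filing = (8 + 4·11 + 20)/6 = 72/6 = 12

Forward pass:
ES_Concept design = 0; EF_Concept design = 15
ES_Prototype build = 0; EF_Prototype build = 10
ES_User testing = 15; EF_User testing = 15+14 = 29
ES_Tooling = max(EF_Concept design=15, EF_Prototype build=10) = 15; EF_Tooling = 15+12 = 27
ES_Supplier sourcing = 15; EF_Supplier sourcing = 15+14 = 29
ES_Pilot run = max(EF_Concept design=15, EF_Prototype build=10) = 15; EF_Pilot run = 15+14 = 29
ES_QA = max(EF_Concept design=15, EF_Prototype build=10) = 15; EF_QA = 15+13 = 28
ES_Packaging design = max(EF_Tooling=27, EF_QA=28) = 28; EF_Packaging design = 28+12 = 40
ES_Regulatory filing = max(EF_User testing=29, EF_Supplier sourcing=29, EF_Pilot run=29, EF_Packaging design=40) = 40; EF_Regulatory filing = 40+12 = 52
Expected project duration μ = 52 days. Critical path: Concept design → QA → Packaging design → Regulatory filing.

52 days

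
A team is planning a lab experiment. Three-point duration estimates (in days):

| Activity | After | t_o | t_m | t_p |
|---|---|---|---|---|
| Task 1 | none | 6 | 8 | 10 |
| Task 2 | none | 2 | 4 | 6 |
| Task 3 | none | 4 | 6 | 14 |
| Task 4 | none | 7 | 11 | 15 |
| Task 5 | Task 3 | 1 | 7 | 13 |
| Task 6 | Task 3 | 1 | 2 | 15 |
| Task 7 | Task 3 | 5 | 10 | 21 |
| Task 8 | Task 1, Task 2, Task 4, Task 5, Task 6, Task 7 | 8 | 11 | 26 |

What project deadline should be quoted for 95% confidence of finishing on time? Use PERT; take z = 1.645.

38.1 days

te_Task 1 = (6 + 4·8 + 10)/6 = 48/6 = 8; σ²_Task 1 = ((10−6)/6)² = 0.444
te_Task 2 = (2 + 4·4 + 6)/6 = 24/6 = 4; σ²_Task 2 = ((6−2)/6)² = 0.444
te_Task 3 = (4 + 4·6 + 14)/6 = 42/6 = 7; σ²_Task 3 = ((14−4)/6)² = 2.778
te_Task 4 = (7 + 4·11 + 15)/6 = 66/6 = 11; σ²_Task 4 = ((15−7)/6)² = 1.778
te_Task 5 = (1 + 4·7 + 13)/6 = 42/6 = 7; σ²_Task 5 = ((13−1)/6)² = 4.000
te_Task 6 = (1 + 4·2 + 15)/6 = 24/6 = 4; σ²_Task 6 = ((15−1)/6)² = 5.444
te_Task 7 = (5 + 4·10 + 21)/6 = 66/6 = 11; σ²_Task 7 = ((21−5)/6)² = 7.111
te_Task 8 = (8 + 4·11 + 26)/6 = 78/6 = 13; σ²_Task 8 = ((26−8)/6)² = 9.000

Forward pass:
ES_Task 1 = 0; EF_Task 1 = 8
ES_Task 2 = 0; EF_Task 2 = 4
ES_Task 3 = 0; EF_Task 3 = 7
ES_Task 4 = 0; EF_Task 4 = 11
ES_Task 5 = 7; EF_Task 5 = 7+7 = 14
ES_Task 6 = 7; EF_Task 6 = 7+4 = 11
ES_Task 7 = 7; EF_Task 7 = 7+11 = 18
ES_Task 8 = max(EF_Task 1=8, EF_Task 2=4, EF_Task 4=11, EF_Task 5=14, EF_Task 6=11, EF_Task 7=18) = 18; EF_Task 8 = 18+13 = 31
Expected project duration μ = 31 days. Critical path: Task 3 → Task 7 → Task 8.

Variance along critical path = 2.778 + 7.111 + 9.000 = 18.889; σ = 4.346 days.
D = μ + z·σ = 31 + 1.645·4.346 = 38.1 days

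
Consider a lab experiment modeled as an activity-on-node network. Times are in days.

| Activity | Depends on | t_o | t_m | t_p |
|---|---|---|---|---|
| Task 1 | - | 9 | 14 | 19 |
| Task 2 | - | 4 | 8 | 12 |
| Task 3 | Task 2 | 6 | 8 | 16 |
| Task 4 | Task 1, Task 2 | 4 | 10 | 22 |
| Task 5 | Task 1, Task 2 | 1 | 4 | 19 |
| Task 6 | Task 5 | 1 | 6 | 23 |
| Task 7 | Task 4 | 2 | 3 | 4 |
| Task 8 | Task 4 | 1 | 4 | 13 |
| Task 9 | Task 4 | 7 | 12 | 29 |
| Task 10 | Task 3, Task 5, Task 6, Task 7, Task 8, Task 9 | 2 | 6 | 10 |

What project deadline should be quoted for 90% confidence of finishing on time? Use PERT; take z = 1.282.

te_Task 1 = (9 + 4·14 + 19)/6 = 84/6 = 14; σ²_Task 1 = ((19−9)/6)² = 2.778
te_Task 2 = (4 + 4·8 + 12)/6 = 48/6 = 8; σ²_Task 2 = ((12−4)/6)² = 1.778
te_Task 3 = (6 + 4·8 + 16)/6 = 54/6 = 9; σ²_Task 3 = ((16−6)/6)² = 2.778
te_Task 4 = (4 + 4·10 + 22)/6 = 66/6 = 11; σ²_Task 4 = ((22−4)/6)² = 9.000
te_Task 5 = (1 + 4·4 + 19)/6 = 36/6 = 6; σ²_Task 5 = ((19−1)/6)² = 9.000
te_Task 6 = (1 + 4·6 + 23)/6 = 48/6 = 8; σ²_Task 6 = ((23−1)/6)² = 13.444
te_Task 7 = (2 + 4·3 + 4)/6 = 18/6 = 3; σ²_Task 7 = ((4−2)/6)² = 0.111
te_Task 8 = (1 + 4·4 + 13)/6 = 30/6 = 5; σ²_Task 8 = ((13−1)/6)² = 4.000
te_Task 9 = (7 + 4·12 + 29)/6 = 84/6 = 14; σ²_Task 9 = ((29−7)/6)² = 13.444
te_Task 10 = (2 + 4·6 + 10)/6 = 36/6 = 6; σ²_Task 10 = ((10−2)/6)² = 1.778

Forward pass:
ES_Task 1 = 0; EF_Task 1 = 14
ES_Task 2 = 0; EF_Task 2 = 8
ES_Task 3 = 8; EF_Task 3 = 8+9 = 17
ES_Task 4 = max(EF_Task 1=14, EF_Task 2=8) = 14; EF_Task 4 = 14+11 = 25
ES_Task 5 = max(EF_Task 1=14, EF_Task 2=8) = 14; EF_Task 5 = 14+6 = 20
ES_Task 6 = 20; EF_Task 6 = 20+8 = 28
ES_Task 7 = 25; EF_Task 7 = 25+3 = 28
ES_Task 8 = 25; EF_Task 8 = 25+5 = 30
ES_Task 9 = 25; EF_Task 9 = 25+14 = 39
ES_Task 10 = max(EF_Task 3=17, EF_Task 5=20, EF_Task 6=28, EF_Task 7=28, EF_Task 8=30, EF_Task 9=39) = 39; EF_Task 10 = 39+6 = 45
Expected project duration μ = 45 days. Critical path: Task 1 → Task 4 → Task 9 → Task 10.

Variance along critical path = 2.778 + 9.000 + 13.444 + 1.778 = 27.000; σ = 5.196 days.
D = μ + z·σ = 45 + 1.282·5.196 = 51.7 days

51.7 days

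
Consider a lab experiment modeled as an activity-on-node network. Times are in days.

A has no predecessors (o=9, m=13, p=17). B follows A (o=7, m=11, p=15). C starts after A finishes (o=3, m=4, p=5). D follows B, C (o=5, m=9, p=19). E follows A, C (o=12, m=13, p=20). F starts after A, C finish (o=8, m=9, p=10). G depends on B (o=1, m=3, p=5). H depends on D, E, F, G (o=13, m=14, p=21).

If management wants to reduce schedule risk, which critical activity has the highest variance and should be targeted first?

D

te_A = (9 + 4·13 + 17)/6 = 78/6 = 13; σ²_A = ((17−9)/6)² = 1.778
te_B = (7 + 4·11 + 15)/6 = 66/6 = 11; σ²_B = ((15−7)/6)² = 1.778
te_C = (3 + 4·4 + 5)/6 = 24/6 = 4; σ²_C = ((5−3)/6)² = 0.111
te_D = (5 + 4·9 + 19)/6 = 60/6 = 10; σ²_D = ((19−5)/6)² = 5.444
te_E = (12 + 4·13 + 20)/6 = 84/6 = 14; σ²_E = ((20−12)/6)² = 1.778
te_F = (8 + 4·9 + 10)/6 = 54/6 = 9; σ²_F = ((10−8)/6)² = 0.111
te_G = (1 + 4·3 + 5)/6 = 18/6 = 3; σ²_G = ((5−1)/6)² = 0.444
te_H = (13 + 4·14 + 21)/6 = 90/6 = 15; σ²_H = ((21−13)/6)² = 1.778

Forward pass:
ES_A = 0; EF_A = 13
ES_B = 13; EF_B = 13+11 = 24
ES_C = 13; EF_C = 13+4 = 17
ES_D = max(EF_B=24, EF_C=17) = 24; EF_D = 24+10 = 34
ES_E = max(EF_A=13, EF_C=17) = 17; EF_E = 17+14 = 31
ES_F = max(EF_A=13, EF_C=17) = 17; EF_F = 17+9 = 26
ES_G = 24; EF_G = 24+3 = 27
ES_H = max(EF_D=34, EF_E=31, EF_F=26, EF_G=27) = 34; EF_H = 34+15 = 49
Expected project duration μ = 49 days. Critical path: A → B → D → H.

Variances on critical path: σ²_A=1.778, σ²_B=1.778, σ²_D=5.444, σ²_H=1.778.
Largest is σ²_D = 5.444.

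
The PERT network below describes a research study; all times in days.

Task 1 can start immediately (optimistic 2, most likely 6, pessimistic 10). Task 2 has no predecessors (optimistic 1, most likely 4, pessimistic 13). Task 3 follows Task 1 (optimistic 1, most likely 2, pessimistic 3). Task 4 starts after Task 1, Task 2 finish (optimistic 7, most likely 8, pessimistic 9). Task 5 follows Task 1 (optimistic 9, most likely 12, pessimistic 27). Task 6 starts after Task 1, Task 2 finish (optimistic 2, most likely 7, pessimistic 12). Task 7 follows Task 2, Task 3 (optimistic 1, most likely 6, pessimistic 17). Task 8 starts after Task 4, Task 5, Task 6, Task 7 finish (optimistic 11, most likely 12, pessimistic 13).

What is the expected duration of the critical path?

32 days

te_Task 1 = (2 + 4·6 + 10)/6 = 36/6 = 6
te_Task 2 = (1 + 4·4 + 13)/6 = 30/6 = 5
te_Task 3 = (1 + 4·2 + 3)/6 = 12/6 = 2
te_Task 4 = (7 + 4·8 + 9)/6 = 48/6 = 8
te_Task 5 = (9 + 4·12 + 27)/6 = 84/6 = 14
te_Task 6 = (2 + 4·7 + 12)/6 = 42/6 = 7
te_Task 7 = (1 + 4·6 + 17)/6 = 42/6 = 7
te_Task 8 = (11 + 4·12 + 13)/6 = 72/6 = 12

Forward pass:
ES_Task 1 = 0; EF_Task 1 = 6
ES_Task 2 = 0; EF_Task 2 = 5
ES_Task 3 = 6; EF_Task 3 = 6+2 = 8
ES_Task 4 = max(EF_Task 1=6, EF_Task 2=5) = 6; EF_Task 4 = 6+8 = 14
ES_Task 5 = 6; EF_Task 5 = 6+14 = 20
ES_Task 6 = max(EF_Task 1=6, EF_Task 2=5) = 6; EF_Task 6 = 6+7 = 13
ES_Task 7 = max(EF_Task 2=5, EF_Task 3=8) = 8; EF_Task 7 = 8+7 = 15
ES_Task 8 = max(EF_Task 4=14, EF_Task 5=20, EF_Task 6=13, EF_Task 7=15) = 20; EF_Task 8 = 20+12 = 32
Expected project duration μ = 32 days. Critical path: Task 1 → Task 5 → Task 8.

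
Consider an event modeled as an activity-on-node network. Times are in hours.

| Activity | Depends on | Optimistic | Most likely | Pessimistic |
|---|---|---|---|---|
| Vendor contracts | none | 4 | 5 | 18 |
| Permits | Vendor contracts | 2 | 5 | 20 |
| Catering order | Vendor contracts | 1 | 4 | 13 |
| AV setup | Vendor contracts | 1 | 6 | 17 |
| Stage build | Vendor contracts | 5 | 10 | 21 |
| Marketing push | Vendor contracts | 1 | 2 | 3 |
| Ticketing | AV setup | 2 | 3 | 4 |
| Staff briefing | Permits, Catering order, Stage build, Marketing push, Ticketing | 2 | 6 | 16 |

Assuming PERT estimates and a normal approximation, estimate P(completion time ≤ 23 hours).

0.319

te_Vendor contracts = (4 + 4·5 + 18)/6 = 42/6 = 7; σ²_Vendor contracts = ((18−4)/6)² = 5.444
te_Permits = (2 + 4·5 + 20)/6 = 42/6 = 7; σ²_Permits = ((20−2)/6)² = 9.000
te_Catering order = (1 + 4·4 + 13)/6 = 30/6 = 5; σ²_Catering order = ((13−1)/6)² = 4.000
te_AV setup = (1 + 4·6 + 17)/6 = 42/6 = 7; σ²_AV setup = ((17−1)/6)² = 7.111
te_Stage build = (5 + 4·10 + 21)/6 = 66/6 = 11; σ²_Stage build = ((21−5)/6)² = 7.111
te_Marketing push = (1 + 4·2 + 3)/6 = 12/6 = 2; σ²_Marketing push = ((3−1)/6)² = 0.111
te_Ticketing = (2 + 4·3 + 4)/6 = 18/6 = 3; σ²_Ticketing = ((4−2)/6)² = 0.111
te_Staff briefing = (2 + 4·6 + 16)/6 = 42/6 = 7; σ²_Staff briefing = ((16−2)/6)² = 5.444

Forward pass:
ES_Vendor contracts = 0; EF_Vendor contracts = 7
ES_Permits = 7; EF_Permits = 7+7 = 14
ES_Catering order = 7; EF_Catering order = 7+5 = 12
ES_AV setup = 7; EF_AV setup = 7+7 = 14
ES_Stage build = 7; EF_Stage build = 7+11 = 18
ES_Marketing push = 7; EF_Marketing push = 7+2 = 9
ES_Ticketing = 14; EF_Ticketing = 14+3 = 17
ES_Staff briefing = max(EF_Permits=14, EF_Catering order=12, EF_Stage build=18, EF_Marketing push=9, EF_Ticketing=17) = 18; EF_Staff briefing = 18+7 = 25
Expected project duration μ = 25 hours. Critical path: Vendor contracts → Stage build → Staff briefing.

Variance along critical path = 5.444 + 7.111 + 5.444 = 18.000; σ = √18.000 = 4.243 hours.
Z = (23 − 25) / 4.243 = -0.471
P(T ≤ 23) = Φ(-0.471) ≈ 0.319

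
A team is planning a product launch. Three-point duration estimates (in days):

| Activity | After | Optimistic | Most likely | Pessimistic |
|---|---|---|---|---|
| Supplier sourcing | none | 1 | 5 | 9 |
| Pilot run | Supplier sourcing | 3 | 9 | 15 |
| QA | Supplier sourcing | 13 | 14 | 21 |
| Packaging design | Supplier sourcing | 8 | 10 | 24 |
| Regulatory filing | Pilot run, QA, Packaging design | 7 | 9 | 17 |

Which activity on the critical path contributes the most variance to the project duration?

te_Supplier sourcing = (1 + 4·5 + 9)/6 = 30/6 = 5; σ²_Supplier sourcing = ((9−1)/6)² = 1.778
te_Pilot run = (3 + 4·9 + 15)/6 = 54/6 = 9; σ²_Pilot run = ((15−3)/6)² = 4.000
te_QA = (13 + 4·14 + 21)/6 = 90/6 = 15; σ²_QA = ((21−13)/6)² = 1.778
te_Packaging design = (8 + 4·10 + 24)/6 = 72/6 = 12; σ²_Packaging design = ((24−8)/6)² = 7.111
te_Regulatory filing = (7 + 4·9 + 17)/6 = 60/6 = 10; σ²_Regulatory filing = ((17−7)/6)² = 2.778

Forward pass:
ES_Supplier sourcing = 0; EF_Supplier sourcing = 5
ES_Pilot run = 5; EF_Pilot run = 5+9 = 14
ES_QA = 5; EF_QA = 5+15 = 20
ES_Packaging design = 5; EF_Packaging design = 5+12 = 17
ES_Regulatory filing = max(EF_Pilot run=14, EF_QA=20, EF_Packaging design=17) = 20; EF_Regulatory filing = 20+10 = 30
Expected project duration μ = 30 days. Critical path: Supplier sourcing → QA → Regulatory filing.

Variances on critical path: σ²_Supplier sourcing=1.778, σ²_QA=1.778, σ²_Regulatory filing=2.778.
Largest is σ²_Regulatory filing = 2.778.

Regulatory filing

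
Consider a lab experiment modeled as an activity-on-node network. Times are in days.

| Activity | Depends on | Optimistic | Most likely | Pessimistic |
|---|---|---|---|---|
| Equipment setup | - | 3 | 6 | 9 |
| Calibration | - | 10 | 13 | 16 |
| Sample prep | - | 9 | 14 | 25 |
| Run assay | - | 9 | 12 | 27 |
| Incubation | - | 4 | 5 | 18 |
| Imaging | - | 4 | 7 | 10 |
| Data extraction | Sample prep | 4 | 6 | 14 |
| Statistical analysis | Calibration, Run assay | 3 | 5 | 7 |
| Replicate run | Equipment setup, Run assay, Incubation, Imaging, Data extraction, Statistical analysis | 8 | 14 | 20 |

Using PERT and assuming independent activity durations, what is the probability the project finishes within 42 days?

0.946

te_Equipment setup = (3 + 4·6 + 9)/6 = 36/6 = 6; σ²_Equipment setup = ((9−3)/6)² = 1.000
te_Calibration = (10 + 4·13 + 16)/6 = 78/6 = 13; σ²_Calibration = ((16−10)/6)² = 1.000
te_Sample prep = (9 + 4·14 + 25)/6 = 90/6 = 15; σ²_Sample prep = ((25−9)/6)² = 7.111
te_Run assay = (9 + 4·12 + 27)/6 = 84/6 = 14; σ²_Run assay = ((27−9)/6)² = 9.000
te_Incubation = (4 + 4·5 + 18)/6 = 42/6 = 7; σ²_Incubation = ((18−4)/6)² = 5.444
te_Imaging = (4 + 4·7 + 10)/6 = 42/6 = 7; σ²_Imaging = ((10−4)/6)² = 1.000
te_Data extraction = (4 + 4·6 + 14)/6 = 42/6 = 7; σ²_Data extraction = ((14−4)/6)² = 2.778
te_Statistical analysis = (3 + 4·5 + 7)/6 = 30/6 = 5; σ²_Statistical analysis = ((7−3)/6)² = 0.444
te_Replicate run = (8 + 4·14 + 20)/6 = 84/6 = 14; σ²_Replicate run = ((20−8)/6)² = 4.000

Forward pass:
ES_Equipment setup = 0; EF_Equipment setup = 6
ES_Calibration = 0; EF_Calibration = 13
ES_Sample prep = 0; EF_Sample prep = 15
ES_Run assay = 0; EF_Run assay = 14
ES_Incubation = 0; EF_Incubation = 7
ES_Imaging = 0; EF_Imaging = 7
ES_Data extraction = 15; EF_Data extraction = 15+7 = 22
ES_Statistical analysis = max(EF_Calibration=13, EF_Run assay=14) = 14; EF_Statistical analysis = 14+5 = 19
ES_Replicate run = max(EF_Equipment setup=6, EF_Run assay=14, EF_Incubation=7, EF_Imaging=7, EF_Data extraction=22, EF_Statistical analysis=19) = 22; EF_Replicate run = 22+14 = 36
Expected project duration μ = 36 days. Critical path: Sample prep → Data extraction → Replicate run.

Variance along critical path = 7.111 + 2.778 + 4.000 = 13.889; σ = √13.889 = 3.727 days.
Z = (42 − 36) / 3.727 = 1.610
P(T ≤ 42) = Φ(1.610) ≈ 0.946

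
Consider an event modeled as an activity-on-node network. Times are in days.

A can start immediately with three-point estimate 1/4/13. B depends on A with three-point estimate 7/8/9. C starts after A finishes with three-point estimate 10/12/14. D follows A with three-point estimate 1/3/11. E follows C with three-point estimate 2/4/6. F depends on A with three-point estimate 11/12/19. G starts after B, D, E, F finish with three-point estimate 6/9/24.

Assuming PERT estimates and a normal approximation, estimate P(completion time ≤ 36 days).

te_A = (1 + 4·4 + 13)/6 = 30/6 = 5; σ²_A = ((13−1)/6)² = 4.000
te_B = (7 + 4·8 + 9)/6 = 48/6 = 8; σ²_B = ((9−7)/6)² = 0.111
te_C = (10 + 4·12 + 14)/6 = 72/6 = 12; σ²_C = ((14−10)/6)² = 0.444
te_D = (1 + 4·3 + 11)/6 = 24/6 = 4; σ²_D = ((11−1)/6)² = 2.778
te_E = (2 + 4·4 + 6)/6 = 24/6 = 4; σ²_E = ((6−2)/6)² = 0.444
te_F = (11 + 4·12 + 19)/6 = 78/6 = 13; σ²_F = ((19−11)/6)² = 1.778
te_G = (6 + 4·9 + 24)/6 = 66/6 = 11; σ²_G = ((24−6)/6)² = 9.000

Forward pass:
ES_A = 0; EF_A = 5
ES_B = 5; EF_B = 5+8 = 13
ES_C = 5; EF_C = 5+12 = 17
ES_D = 5; EF_D = 5+4 = 9
ES_E = 17; EF_E = 17+4 = 21
ES_F = 5; EF_F = 5+13 = 18
ES_G = max(EF_B=13, EF_D=9, EF_E=21, EF_F=18) = 21; EF_G = 21+11 = 32
Expected project duration μ = 32 days. Critical path: A → C → E → G.

Variance along critical path = 4.000 + 0.444 + 0.444 + 9.000 = 13.889; σ = √13.889 = 3.727 days.
Z = (36 − 32) / 3.727 = 1.073
P(T ≤ 36) = Φ(1.073) ≈ 0.858

0.858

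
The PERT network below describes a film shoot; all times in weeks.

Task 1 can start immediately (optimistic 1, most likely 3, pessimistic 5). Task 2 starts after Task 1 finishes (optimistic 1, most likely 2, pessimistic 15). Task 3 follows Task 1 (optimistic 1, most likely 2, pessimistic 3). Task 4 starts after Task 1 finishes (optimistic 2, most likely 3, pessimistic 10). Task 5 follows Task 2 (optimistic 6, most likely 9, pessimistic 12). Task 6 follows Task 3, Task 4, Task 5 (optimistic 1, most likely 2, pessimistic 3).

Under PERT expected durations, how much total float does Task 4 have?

te_Task 1 = (1 + 4·3 + 5)/6 = 18/6 = 3
te_Task 2 = (1 + 4·2 + 15)/6 = 24/6 = 4
te_Task 3 = (1 + 4·2 + 3)/6 = 12/6 = 2
te_Task 4 = (2 + 4·3 + 10)/6 = 24/6 = 4
te_Task 5 = (6 + 4·9 + 12)/6 = 54/6 = 9
te_Task 6 = (1 + 4·2 + 3)/6 = 12/6 = 2

Forward pass:
ES_Task 1 = 0; EF_Task 1 = 3
ES_Task 2 = 3; EF_Task 2 = 3+4 = 7
ES_Task 3 = 3; EF_Task 3 = 3+2 = 5
ES_Task 4 = 3; EF_Task 4 = 3+4 = 7
ES_Task 5 = 7; EF_Task 5 = 7+9 = 16
ES_Task 6 = max(EF_Task 3=5, EF_Task 4=7, EF_Task 5=16) = 16; EF_Task 6 = 16+2 = 18
Expected project duration μ = 18 weeks. Critical path: Task 1 → Task 2 → Task 5 → Task 6.

Backward pass:
LF_Task 6 = 18; LS_Task 6 = 18−2 = 16
LF_Task 5 = LS_Task 6 = 16; LS_Task 5 = 16−9 = 7
LF_Task 4 = LS_Task 6 = 16; LS_Task 4 = 16−4 = 12
LF_Task 3 = LS_Task 6 = 16; LS_Task 3 = 16−2 = 14
LF_Task 2 = LS_Task 5 = 7; LS_Task 2 = 7−4 = 3
LF_Task 1 = min(LS_Task 2=3, LS_Task 3=14, LS_Task 4=12) = 3; LS_Task 1 = 3−3 = 0
Slack_Task 4 = LS_Task 4 − ES_Task 4 = 12 − 3 = 9

9 weeks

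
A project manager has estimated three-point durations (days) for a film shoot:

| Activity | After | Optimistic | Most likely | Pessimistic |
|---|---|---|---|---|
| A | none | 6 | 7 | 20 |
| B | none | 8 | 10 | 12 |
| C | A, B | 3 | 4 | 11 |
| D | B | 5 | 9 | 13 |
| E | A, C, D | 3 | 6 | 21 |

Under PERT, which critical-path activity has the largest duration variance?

E

te_A = (6 + 4·7 + 20)/6 = 54/6 = 9; σ²_A = ((20−6)/6)² = 5.444
te_B = (8 + 4·10 + 12)/6 = 60/6 = 10; σ²_B = ((12−8)/6)² = 0.444
te_C = (3 + 4·4 + 11)/6 = 30/6 = 5; σ²_C = ((11−3)/6)² = 1.778
te_D = (5 + 4·9 + 13)/6 = 54/6 = 9; σ²_D = ((13−5)/6)² = 1.778
te_E = (3 + 4·6 + 21)/6 = 48/6 = 8; σ²_E = ((21−3)/6)² = 9.000

Forward pass:
ES_A = 0; EF_A = 9
ES_B = 0; EF_B = 10
ES_C = max(EF_A=9, EF_B=10) = 10; EF_C = 10+5 = 15
ES_D = 10; EF_D = 10+9 = 19
ES_E = max(EF_A=9, EF_C=15, EF_D=19) = 19; EF_E = 19+8 = 27
Expected project duration μ = 27 days. Critical path: B → D → E.

Variances on critical path: σ²_B=0.444, σ²_D=1.778, σ²_E=9.000.
Largest is σ²_E = 9.000.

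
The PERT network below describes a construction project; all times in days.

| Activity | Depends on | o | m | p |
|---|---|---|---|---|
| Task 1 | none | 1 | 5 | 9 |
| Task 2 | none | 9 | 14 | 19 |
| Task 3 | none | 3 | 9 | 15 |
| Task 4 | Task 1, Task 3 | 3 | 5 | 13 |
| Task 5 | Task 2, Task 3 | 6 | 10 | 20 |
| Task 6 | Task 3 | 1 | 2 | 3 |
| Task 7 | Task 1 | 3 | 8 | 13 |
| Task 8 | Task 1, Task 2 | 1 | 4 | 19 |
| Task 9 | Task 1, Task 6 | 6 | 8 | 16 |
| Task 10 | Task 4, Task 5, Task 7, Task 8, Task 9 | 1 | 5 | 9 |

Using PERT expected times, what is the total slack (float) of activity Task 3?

te_Task 1 = (1 + 4·5 + 9)/6 = 30/6 = 5
te_Task 2 = (9 + 4·14 + 19)/6 = 84/6 = 14
te_Task 3 = (3 + 4·9 + 15)/6 = 54/6 = 9
te_Task 4 = (3 + 4·5 + 13)/6 = 36/6 = 6
te_Task 5 = (6 + 4·10 + 20)/6 = 66/6 = 11
te_Task 6 = (1 + 4·2 + 3)/6 = 12/6 = 2
te_Task 7 = (3 + 4·8 + 13)/6 = 48/6 = 8
te_Task 8 = (1 + 4·4 + 19)/6 = 36/6 = 6
te_Task 9 = (6 + 4·8 + 16)/6 = 54/6 = 9
te_Task 10 = (1 + 4·5 + 9)/6 = 30/6 = 5

Forward pass:
ES_Task 1 = 0; EF_Task 1 = 5
ES_Task 2 = 0; EF_Task 2 = 14
ES_Task 3 = 0; EF_Task 3 = 9
ES_Task 4 = max(EF_Task 1=5, EF_Task 3=9) = 9; EF_Task 4 = 9+6 = 15
ES_Task 5 = max(EF_Task 2=14, EF_Task 3=9) = 14; EF_Task 5 = 14+11 = 25
ES_Task 6 = 9; EF_Task 6 = 9+2 = 11
ES_Task 7 = 5; EF_Task 7 = 5+8 = 13
ES_Task 8 = max(EF_Task 1=5, EF_Task 2=14) = 14; EF_Task 8 = 14+6 = 20
ES_Task 9 = max(EF_Task 1=5, EF_Task 6=11) = 11; EF_Task 9 = 11+9 = 20
ES_Task 10 = max(EF_Task 4=15, EF_Task 5=25, EF_Task 7=13, EF_Task 8=20, EF_Task 9=20) = 25; EF_Task 10 = 25+5 = 30
Expected project duration μ = 30 days. Critical path: Task 2 → Task 5 → Task 10.

Backward pass:
LF_Task 10 = 30; LS_Task 10 = 30−5 = 25
LF_Task 9 = LS_Task 10 = 25; LS_Task 9 = 25−9 = 16
LF_Task 8 = LS_Task 10 = 25; LS_Task 8 = 25−6 = 19
LF_Task 7 = LS_Task 10 = 25; LS_Task 7 = 25−8 = 17
LF_Task 6 = LS_Task 9 = 16; LS_Task 6 = 16−2 = 14
LF_Task 5 = LS_Task 10 = 25; LS_Task 5 = 25−11 = 14
LF_Task 4 = LS_Task 10 = 25; LS_Task 4 = 25−6 = 19
LF_Task 3 = min(LS_Task 4=19, LS_Task 5=14, LS_Task 6=14) = 14; LS_Task 3 = 14−9 = 5
LF_Task 2 = min(LS_Task 5=14, LS_Task 8=19) = 14; LS_Task 2 = 14−14 = 0
LF_Task 1 = min(LS_Task 4=19, LS_Task 7=17, LS_Task 8=19, LS_Task 9=16) = 16; LS_Task 1 = 16−5 = 11
Slack_Task 3 = LS_Task 3 − ES_Task 3 = 5 − 0 = 5

5 days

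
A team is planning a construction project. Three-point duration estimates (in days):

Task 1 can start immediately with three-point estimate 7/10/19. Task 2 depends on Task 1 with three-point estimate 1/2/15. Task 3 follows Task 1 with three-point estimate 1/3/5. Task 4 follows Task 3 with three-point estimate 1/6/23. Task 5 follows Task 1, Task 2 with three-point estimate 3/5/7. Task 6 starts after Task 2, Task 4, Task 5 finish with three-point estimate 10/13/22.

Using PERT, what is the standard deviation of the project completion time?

4.68 days

te_Task 1 = (7 + 4·10 + 19)/6 = 66/6 = 11; σ²_Task 1 = ((19−7)/6)² = 4.000
te_Task 2 = (1 + 4·2 + 15)/6 = 24/6 = 4; σ²_Task 2 = ((15−1)/6)² = 5.444
te_Task 3 = (1 + 4·3 + 5)/6 = 18/6 = 3; σ²_Task 3 = ((5−1)/6)² = 0.444
te_Task 4 = (1 + 4·6 + 23)/6 = 48/6 = 8; σ²_Task 4 = ((23−1)/6)² = 13.444
te_Task 5 = (3 + 4·5 + 7)/6 = 30/6 = 5; σ²_Task 5 = ((7−3)/6)² = 0.444
te_Task 6 = (10 + 4·13 + 22)/6 = 84/6 = 14; σ²_Task 6 = ((22−10)/6)² = 4.000

Forward pass:
ES_Task 1 = 0; EF_Task 1 = 11
ES_Task 2 = 11; EF_Task 2 = 11+4 = 15
ES_Task 3 = 11; EF_Task 3 = 11+3 = 14
ES_Task 4 = 14; EF_Task 4 = 14+8 = 22
ES_Task 5 = max(EF_Task 1=11, EF_Task 2=15) = 15; EF_Task 5 = 15+5 = 20
ES_Task 6 = max(EF_Task 2=15, EF_Task 4=22, EF_Task 5=20) = 22; EF_Task 6 = 22+14 = 36
Expected project duration μ = 36 days. Critical path: Task 1 → Task 3 → Task 4 → Task 6.

Variance along critical path = 4.000 + 0.444 + 13.444 + 4.000 = 21.889
σ = √21.889 = 4.679 days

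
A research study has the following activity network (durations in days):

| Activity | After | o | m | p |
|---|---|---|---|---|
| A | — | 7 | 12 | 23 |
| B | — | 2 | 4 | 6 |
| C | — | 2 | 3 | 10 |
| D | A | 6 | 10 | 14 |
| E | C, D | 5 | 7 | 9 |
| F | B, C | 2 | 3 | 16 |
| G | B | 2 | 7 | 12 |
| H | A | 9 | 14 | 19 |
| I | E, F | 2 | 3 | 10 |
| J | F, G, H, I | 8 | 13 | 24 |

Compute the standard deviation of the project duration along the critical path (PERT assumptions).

4.27 days

te_A = (7 + 4·12 + 23)/6 = 78/6 = 13; σ²_A = ((23−7)/6)² = 7.111
te_B = (2 + 4·4 + 6)/6 = 24/6 = 4; σ²_B = ((6−2)/6)² = 0.444
te_C = (2 + 4·3 + 10)/6 = 24/6 = 4; σ²_C = ((10−2)/6)² = 1.778
te_D = (6 + 4·10 + 14)/6 = 60/6 = 10; σ²_D = ((14−6)/6)² = 1.778
te_E = (5 + 4·7 + 9)/6 = 42/6 = 7; σ²_E = ((9−5)/6)² = 0.444
te_F = (2 + 4·3 + 16)/6 = 30/6 = 5; σ²_F = ((16−2)/6)² = 5.444
te_G = (2 + 4·7 + 12)/6 = 42/6 = 7; σ²_G = ((12−2)/6)² = 2.778
te_H = (9 + 4·14 + 19)/6 = 84/6 = 14; σ²_H = ((19−9)/6)² = 2.778
te_I = (2 + 4·3 + 10)/6 = 24/6 = 4; σ²_I = ((10−2)/6)² = 1.778
te_J = (8 + 4·13 + 24)/6 = 84/6 = 14; σ²_J = ((24−8)/6)² = 7.111

Forward pass:
ES_A = 0; EF_A = 13
ES_B = 0; EF_B = 4
ES_C = 0; EF_C = 4
ES_D = 13; EF_D = 13+10 = 23
ES_E = max(EF_C=4, EF_D=23) = 23; EF_E = 23+7 = 30
ES_F = max(EF_B=4, EF_C=4) = 4; EF_F = 4+5 = 9
ES_G = 4; EF_G = 4+7 = 11
ES_H = 13; EF_H = 13+14 = 27
ES_I = max(EF_E=30, EF_F=9) = 30; EF_I = 30+4 = 34
ES_J = max(EF_F=9, EF_G=11, EF_H=27, EF_I=34) = 34; EF_J = 34+14 = 48
Expected project duration μ = 48 days. Critical path: A → D → E → I → J.

Variance along critical path = 7.111 + 1.778 + 0.444 + 1.778 + 7.111 = 18.222
σ = √18.222 = 4.269 days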